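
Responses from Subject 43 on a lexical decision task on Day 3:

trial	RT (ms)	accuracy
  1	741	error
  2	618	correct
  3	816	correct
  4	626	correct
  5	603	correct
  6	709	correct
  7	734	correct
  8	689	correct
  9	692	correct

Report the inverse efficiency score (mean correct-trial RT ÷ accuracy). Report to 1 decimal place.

Correct trials (n=8): 618, 816, 626, 603, 709, 734, 689, 692
Mean correct RT = 5487/8 = 685.8750 ms
Proportion correct = 8/9
IES = 685.8750 / (8/9) = 771.609 ms

771.6 ms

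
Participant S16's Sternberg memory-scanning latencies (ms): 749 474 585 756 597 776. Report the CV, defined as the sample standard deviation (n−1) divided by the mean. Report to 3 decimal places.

n = 6, Σ = 3937, M = 656.1667
Σ(x−M)² = 74694.833; s = √(74694.833/5) = 122.2251
CV = 122.2251 / 656.1667 = 0.18627

0.186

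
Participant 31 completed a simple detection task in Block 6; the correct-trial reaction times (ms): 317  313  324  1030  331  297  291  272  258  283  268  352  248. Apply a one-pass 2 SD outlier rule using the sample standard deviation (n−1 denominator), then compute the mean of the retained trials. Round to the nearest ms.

296 ms

n = 13, ΣRT = 4584, M = 352.615
Σ(x−M)² = 508265.08; s = √(508265.08/12) = 205.804
Cutoffs: 352.615 ± 2·205.804 → [-59.0, 764.2]
Outside: 1030 → excluded.
Retained (n=12): Σ = 3554, mean = 3554/12 = 296.167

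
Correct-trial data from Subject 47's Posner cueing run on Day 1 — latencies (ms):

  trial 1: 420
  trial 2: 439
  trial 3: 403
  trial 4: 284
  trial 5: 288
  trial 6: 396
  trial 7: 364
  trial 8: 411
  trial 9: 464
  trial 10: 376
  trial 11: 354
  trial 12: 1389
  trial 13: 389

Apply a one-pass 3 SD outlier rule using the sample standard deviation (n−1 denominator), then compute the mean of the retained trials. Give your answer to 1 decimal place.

382.3 ms

n = 13, ΣRT = 5977, M = 459.769
Σ(x−M)² = 967952.31; s = √(967952.31/12) = 284.012
Cutoffs: 459.769 ± 3·284.012 → [-392.3, 1311.8]
Outside: 1389 → excluded.
Retained (n=12): Σ = 4588, mean = 4588/12 = 382.333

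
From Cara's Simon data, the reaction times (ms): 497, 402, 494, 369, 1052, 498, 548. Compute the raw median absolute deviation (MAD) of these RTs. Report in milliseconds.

Sorted: 369, 402, 494, 497, 498, 548, 1052 → median = 497
|x − 497|: 0, 95, 3, 128, 555, 1, 51
Sorted deviations: 0, 1, 3, 51, 95, 128, 555 → MAD = 51

51 ms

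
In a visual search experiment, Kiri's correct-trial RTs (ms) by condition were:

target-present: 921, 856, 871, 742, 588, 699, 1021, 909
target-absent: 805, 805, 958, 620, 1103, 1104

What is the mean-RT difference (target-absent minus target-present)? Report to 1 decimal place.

73.3 ms

M(target-present) = 6607/8 = 825.875
M(target-absent) = 5395/6 = 899.167
Difference = 899.167 − 825.875 = 73.292 ms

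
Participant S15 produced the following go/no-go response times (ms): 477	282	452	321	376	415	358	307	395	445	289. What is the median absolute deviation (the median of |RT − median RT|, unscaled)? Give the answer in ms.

69 ms

Sorted: 282, 289, 307, 321, 358, 376, 395, 415, 445, 452, 477 → median = 376
|x − 376|: 101, 94, 76, 55, 0, 39, 18, 69, 19, 69, 87
Sorted deviations: 0, 18, 19, 39, 55, 69, 69, 76, 87, 94, 101 → MAD = 69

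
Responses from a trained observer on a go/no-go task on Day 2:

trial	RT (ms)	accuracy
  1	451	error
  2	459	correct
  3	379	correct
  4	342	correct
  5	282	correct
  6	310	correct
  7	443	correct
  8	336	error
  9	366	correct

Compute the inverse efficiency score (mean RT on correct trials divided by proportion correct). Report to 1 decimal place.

Correct trials (n=7): 459, 379, 342, 282, 310, 443, 366
Mean correct RT = 2581/7 = 368.7143 ms
Proportion correct = 7/9
IES = 368.7143 / (7/9) = 474.061 ms

474.1 ms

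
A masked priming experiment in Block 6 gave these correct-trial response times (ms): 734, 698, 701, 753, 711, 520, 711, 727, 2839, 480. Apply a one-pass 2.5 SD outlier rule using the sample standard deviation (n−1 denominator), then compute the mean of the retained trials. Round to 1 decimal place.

670.6 ms

n = 10, ΣRT = 8874, M = 887.400
Σ(x−M)² = 4309874.40; s = √(4309874.40/9) = 692.008
Cutoffs: 887.400 ± 2.5·692.008 → [-842.6, 2617.4]
Outside: 2839 → excluded.
Retained (n=9): Σ = 6035, mean = 6035/9 = 670.556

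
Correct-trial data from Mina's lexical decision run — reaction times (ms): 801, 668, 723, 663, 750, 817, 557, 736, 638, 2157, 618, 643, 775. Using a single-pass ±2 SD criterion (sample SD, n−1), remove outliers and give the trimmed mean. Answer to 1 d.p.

699.1 ms

n = 13, ΣRT = 10546, M = 811.231
Σ(x−M)² = 2032508.31; s = √(2032508.31/12) = 411.553
Cutoffs: 811.231 ± 2·411.553 → [-11.9, 1634.3]
Outside: 2157 → excluded.
Retained (n=12): Σ = 8389, mean = 8389/12 = 699.083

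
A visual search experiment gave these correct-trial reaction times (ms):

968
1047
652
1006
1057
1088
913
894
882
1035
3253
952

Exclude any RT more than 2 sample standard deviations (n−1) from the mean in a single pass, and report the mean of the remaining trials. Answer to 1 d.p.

954.0 ms

n = 12, ΣRT = 13747, M = 1145.583
Σ(x−M)² = 4993298.92; s = √(4993298.92/11) = 673.748
Cutoffs: 1145.583 ± 2·673.748 → [-201.9, 2493.1]
Outside: 3253 → excluded.
Retained (n=11): Σ = 10494, mean = 10494/11 = 954.000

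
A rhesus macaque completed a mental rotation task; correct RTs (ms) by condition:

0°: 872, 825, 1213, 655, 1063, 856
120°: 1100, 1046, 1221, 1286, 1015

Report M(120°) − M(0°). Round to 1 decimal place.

219.6 ms

M(0°) = 5484/6 = 914.000
M(120°) = 5668/5 = 1133.600
Difference = 1133.600 − 914.000 = 219.600 ms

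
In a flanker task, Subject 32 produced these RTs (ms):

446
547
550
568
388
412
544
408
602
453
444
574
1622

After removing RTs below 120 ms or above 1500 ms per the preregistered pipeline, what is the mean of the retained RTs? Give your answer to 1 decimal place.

Excluded: 1622
Retained (n=12): Σ = 5936
Mean = 5936/12 = 494.6667

494.7 ms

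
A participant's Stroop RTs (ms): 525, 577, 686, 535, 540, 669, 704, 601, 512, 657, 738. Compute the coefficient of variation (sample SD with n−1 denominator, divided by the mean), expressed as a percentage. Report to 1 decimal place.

n = 11, Σ = 6744, M = 613.0909
Σ(x−M)² = 65104.909; s = √(65104.909/10) = 80.6876
CV = 80.6876 / 613.0909 = 0.13161 = 13.161%

13.2%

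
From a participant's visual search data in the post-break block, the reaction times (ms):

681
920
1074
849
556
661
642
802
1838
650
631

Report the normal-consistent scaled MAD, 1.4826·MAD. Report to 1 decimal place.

179.4 ms

Sorted: 556, 631, 642, 650, 661, 681, 802, 849, 920, 1074, 1838 → median = 681
|x − 681| sorted: 0, 20, 31, 39, 50, 121, 125, 168, 239, 393, 1157 → MAD = 121
Robust SD ≈ 1.4826 × 121 = 179.395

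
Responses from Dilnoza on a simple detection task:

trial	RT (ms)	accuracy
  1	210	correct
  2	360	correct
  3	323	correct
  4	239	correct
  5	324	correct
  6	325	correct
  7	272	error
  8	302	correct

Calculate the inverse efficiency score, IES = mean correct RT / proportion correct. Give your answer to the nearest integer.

Correct trials (n=7): 210, 360, 323, 239, 324, 325, 302
Mean correct RT = 2083/7 = 297.5714 ms
Proportion correct = 7/8
IES = 297.5714 / (7/8) = 340.082 ms

340 ms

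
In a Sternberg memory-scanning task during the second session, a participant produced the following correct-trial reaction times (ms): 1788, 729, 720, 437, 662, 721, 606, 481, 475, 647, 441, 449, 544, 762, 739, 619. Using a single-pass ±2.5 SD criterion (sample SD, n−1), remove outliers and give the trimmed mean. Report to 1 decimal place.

n = 16, ΣRT = 10820, M = 676.250
Σ(x−M)² = 1523589.00; s = √(1523589.00/15) = 318.705
Cutoffs: 676.250 ± 2.5·318.705 → [-120.5, 1473.0]
Outside: 1788 → excluded.
Retained (n=15): Σ = 9032, mean = 9032/15 = 602.133

602.1 ms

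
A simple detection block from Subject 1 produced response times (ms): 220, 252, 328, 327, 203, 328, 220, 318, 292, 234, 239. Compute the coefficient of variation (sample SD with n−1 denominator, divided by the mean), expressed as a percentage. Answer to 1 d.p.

n = 11, Σ = 2961, M = 269.1818
Σ(x−M)² = 24827.636; s = √(24827.636/10) = 49.8273
CV = 49.8273 / 269.1818 = 0.18511 = 18.511%

18.5%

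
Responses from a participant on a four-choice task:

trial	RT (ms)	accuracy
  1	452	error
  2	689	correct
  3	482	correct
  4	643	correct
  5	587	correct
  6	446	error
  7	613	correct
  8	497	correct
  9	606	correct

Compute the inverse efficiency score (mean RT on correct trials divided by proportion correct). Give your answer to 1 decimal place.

Correct trials (n=7): 689, 482, 643, 587, 613, 497, 606
Mean correct RT = 4117/7 = 588.1429 ms
Proportion correct = 7/9
IES = 588.1429 / (7/9) = 756.184 ms

756.2 ms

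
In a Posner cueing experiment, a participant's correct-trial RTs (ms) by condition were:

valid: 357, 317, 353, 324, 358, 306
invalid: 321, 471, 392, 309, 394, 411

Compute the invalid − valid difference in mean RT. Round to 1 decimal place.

M(valid) = 2015/6 = 335.833
M(invalid) = 2298/6 = 383.000
Difference = 383.000 − 335.833 = 47.167 ms

47.2 ms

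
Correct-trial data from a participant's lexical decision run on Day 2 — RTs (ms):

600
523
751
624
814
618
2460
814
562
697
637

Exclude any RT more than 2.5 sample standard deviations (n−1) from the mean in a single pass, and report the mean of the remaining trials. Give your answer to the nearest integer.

n = 11, ΣRT = 9100, M = 827.273
Σ(x−M)² = 3024862.18; s = √(3024862.18/10) = 549.987
Cutoffs: 827.273 ± 2.5·549.987 → [-547.7, 2202.2]
Outside: 2460 → excluded.
Retained (n=10): Σ = 6640, mean = 6640/10 = 664.000

664 ms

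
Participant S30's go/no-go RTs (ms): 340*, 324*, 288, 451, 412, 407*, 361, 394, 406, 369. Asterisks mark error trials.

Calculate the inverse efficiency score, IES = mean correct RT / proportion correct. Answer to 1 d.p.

Correct trials (n=7): 288, 451, 412, 361, 394, 406, 369
Mean correct RT = 2681/7 = 383.0000 ms
Proportion correct = 7/10
IES = 383.0000 / (7/10) = 547.143 ms

547.1 ms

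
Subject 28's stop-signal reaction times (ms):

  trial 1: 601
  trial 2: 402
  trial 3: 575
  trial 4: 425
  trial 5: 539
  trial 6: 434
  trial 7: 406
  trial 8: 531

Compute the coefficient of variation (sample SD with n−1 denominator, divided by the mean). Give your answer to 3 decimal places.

n = 8, Σ = 3913, M = 489.1250
Σ(x−M)² = 45782.875; s = √(45782.875/7) = 80.8728
CV = 80.8728 / 489.1250 = 0.16534

0.165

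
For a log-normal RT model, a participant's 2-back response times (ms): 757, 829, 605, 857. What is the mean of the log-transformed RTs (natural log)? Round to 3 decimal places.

6.627

ln(RT): 6.6294, 6.7202, 6.4052, 6.7534
Σ ln(RT) = 26.5082
Mean = 26.5082/4 = 6.62706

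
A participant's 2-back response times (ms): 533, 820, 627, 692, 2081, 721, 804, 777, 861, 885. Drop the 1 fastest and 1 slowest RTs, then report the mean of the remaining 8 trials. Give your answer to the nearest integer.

Sorted: 533, 627, 692, 721, 777, 804, 820, 861, 885, 2081
Drop lowest 1 (533) and highest 1 (2081)
Remaining (n=8): Σ = 6187, mean = 6187/8 = 773.375

773 ms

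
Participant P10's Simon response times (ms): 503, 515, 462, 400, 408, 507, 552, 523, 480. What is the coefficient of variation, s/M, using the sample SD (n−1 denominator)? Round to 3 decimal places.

n = 9, Σ = 4350, M = 483.3333
Σ(x−M)² = 21324.000; s = √(21324.000/8) = 51.6285
CV = 51.6285 / 483.3333 = 0.10682

0.107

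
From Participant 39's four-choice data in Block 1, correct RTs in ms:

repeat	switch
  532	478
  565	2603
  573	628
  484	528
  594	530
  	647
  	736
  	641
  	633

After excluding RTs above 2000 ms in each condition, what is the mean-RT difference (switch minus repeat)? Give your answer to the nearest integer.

53 ms

switch: exclude 2603
M(repeat) = 2748/5 = 549.600
M(switch) = 4821/8 = 602.625
Difference = 602.625 − 549.600 = 53.025 ms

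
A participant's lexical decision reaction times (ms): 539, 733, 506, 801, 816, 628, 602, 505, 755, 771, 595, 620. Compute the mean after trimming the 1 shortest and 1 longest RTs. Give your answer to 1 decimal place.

655.0 ms

Sorted: 505, 506, 539, 595, 602, 620, 628, 733, 755, 771, 801, 816
Drop lowest 1 (505) and highest 1 (816)
Remaining (n=10): Σ = 6550, mean = 6550/10 = 655.000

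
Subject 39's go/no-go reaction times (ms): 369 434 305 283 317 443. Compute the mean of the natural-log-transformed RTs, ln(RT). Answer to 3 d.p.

ln(RT): 5.9108, 6.0730, 5.7203, 5.6454, 5.7589, 6.0936
Σ ln(RT) = 35.2021
Mean = 35.2021/6 = 5.86701

5.867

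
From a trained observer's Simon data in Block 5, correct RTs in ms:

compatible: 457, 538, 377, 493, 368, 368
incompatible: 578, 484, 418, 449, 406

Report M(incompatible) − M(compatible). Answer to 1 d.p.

33.5 ms

M(compatible) = 2601/6 = 433.500
M(incompatible) = 2335/5 = 467.000
Difference = 467.000 − 433.500 = 33.500 ms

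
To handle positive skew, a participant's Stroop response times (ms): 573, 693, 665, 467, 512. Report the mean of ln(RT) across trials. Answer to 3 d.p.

ln(RT): 6.3509, 6.5410, 6.4998, 6.1463, 6.2383
Σ ln(RT) = 31.7764
Mean = 31.7764/5 = 6.35527

6.355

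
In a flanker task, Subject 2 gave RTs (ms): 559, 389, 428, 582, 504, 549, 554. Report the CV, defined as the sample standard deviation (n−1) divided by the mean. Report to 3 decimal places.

0.144

n = 7, Σ = 3565, M = 509.2857
Σ(x−M)² = 32439.429; s = √(32439.429/6) = 73.5294
CV = 73.5294 / 509.2857 = 0.14438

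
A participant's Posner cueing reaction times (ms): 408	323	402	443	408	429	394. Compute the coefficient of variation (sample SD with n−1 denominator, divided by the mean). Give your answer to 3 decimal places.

0.095

n = 7, Σ = 2807, M = 401.0000
Σ(x−M)² = 8780.000; s = √(8780.000/6) = 38.2535
CV = 38.2535 / 401.0000 = 0.09540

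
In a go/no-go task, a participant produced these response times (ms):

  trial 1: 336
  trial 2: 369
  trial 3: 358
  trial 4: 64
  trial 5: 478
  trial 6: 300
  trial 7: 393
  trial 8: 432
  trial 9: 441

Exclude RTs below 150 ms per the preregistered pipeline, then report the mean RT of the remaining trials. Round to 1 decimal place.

Excluded: 64
Retained (n=8): Σ = 3107
Mean = 3107/8 = 388.3750

388.4 ms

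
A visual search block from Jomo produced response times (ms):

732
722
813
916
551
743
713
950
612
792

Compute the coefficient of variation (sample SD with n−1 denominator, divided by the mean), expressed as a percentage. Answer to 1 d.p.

n = 10, Σ = 7544, M = 754.4000
Σ(x−M)² = 134266.400; s = √(134266.400/9) = 122.1413
CV = 122.1413 / 754.4000 = 0.16191 = 16.191%

16.2%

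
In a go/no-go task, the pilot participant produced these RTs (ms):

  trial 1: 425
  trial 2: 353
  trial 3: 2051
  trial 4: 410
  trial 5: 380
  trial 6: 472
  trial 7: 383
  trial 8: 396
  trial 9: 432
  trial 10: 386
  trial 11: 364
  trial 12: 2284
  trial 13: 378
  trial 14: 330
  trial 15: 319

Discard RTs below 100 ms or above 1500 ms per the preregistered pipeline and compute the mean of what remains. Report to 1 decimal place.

386.8 ms

Excluded: 2051, 2284
Retained (n=13): Σ = 5028
Mean = 5028/13 = 386.7692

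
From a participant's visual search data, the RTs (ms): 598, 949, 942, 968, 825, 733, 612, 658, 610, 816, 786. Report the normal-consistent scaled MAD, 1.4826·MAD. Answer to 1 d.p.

Sorted: 598, 610, 612, 658, 733, 786, 816, 825, 942, 949, 968 → median = 786
|x − 786| sorted: 0, 30, 39, 53, 128, 156, 163, 174, 176, 182, 188 → MAD = 156
Robust SD ≈ 1.4826 × 156 = 231.286

231.3 ms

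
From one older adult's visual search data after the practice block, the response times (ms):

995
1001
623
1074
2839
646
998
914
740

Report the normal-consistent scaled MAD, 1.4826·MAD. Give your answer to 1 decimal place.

Sorted: 623, 646, 740, 914, 995, 998, 1001, 1074, 2839 → median = 995
|x − 995| sorted: 0, 3, 6, 79, 81, 255, 349, 372, 1844 → MAD = 81
Robust SD ≈ 1.4826 × 81 = 120.091

120.1 ms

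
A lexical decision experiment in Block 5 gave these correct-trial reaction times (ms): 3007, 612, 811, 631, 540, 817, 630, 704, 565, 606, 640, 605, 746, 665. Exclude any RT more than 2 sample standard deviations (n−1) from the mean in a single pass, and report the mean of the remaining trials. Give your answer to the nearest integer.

n = 14, ΣRT = 11579, M = 827.071
Σ(x−M)² = 5208246.93; s = √(5208246.93/13) = 632.957
Cutoffs: 827.071 ± 2·632.957 → [-438.8, 2093.0]
Outside: 3007 → excluded.
Retained (n=13): Σ = 8572, mean = 8572/13 = 659.385

659 ms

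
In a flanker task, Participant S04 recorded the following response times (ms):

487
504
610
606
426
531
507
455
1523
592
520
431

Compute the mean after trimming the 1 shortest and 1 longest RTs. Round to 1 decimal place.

Sorted: 426, 431, 455, 487, 504, 507, 520, 531, 592, 606, 610, 1523
Drop lowest 1 (426) and highest 1 (1523)
Remaining (n=10): Σ = 5243, mean = 5243/10 = 524.300

524.3 ms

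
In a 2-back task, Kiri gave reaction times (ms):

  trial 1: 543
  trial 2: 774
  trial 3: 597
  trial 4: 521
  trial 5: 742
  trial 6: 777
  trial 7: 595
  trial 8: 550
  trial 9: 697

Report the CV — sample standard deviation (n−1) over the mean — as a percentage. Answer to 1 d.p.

n = 9, Σ = 5796, M = 644.0000
Σ(x−M)² = 85778.000; s = √(85778.000/8) = 103.5483
CV = 103.5483 / 644.0000 = 0.16079 = 16.079%

16.1%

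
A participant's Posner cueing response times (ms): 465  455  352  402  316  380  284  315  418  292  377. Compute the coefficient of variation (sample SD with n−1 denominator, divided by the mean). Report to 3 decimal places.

0.170

n = 11, Σ = 4056, M = 368.7273
Σ(x−M)² = 39454.182; s = √(39454.182/10) = 62.8126
CV = 62.8126 / 368.7273 = 0.17035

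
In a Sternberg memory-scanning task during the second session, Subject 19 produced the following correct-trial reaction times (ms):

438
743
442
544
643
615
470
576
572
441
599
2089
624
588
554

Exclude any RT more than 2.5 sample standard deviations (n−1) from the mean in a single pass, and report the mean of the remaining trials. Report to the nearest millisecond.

n = 15, ΣRT = 9938, M = 662.533
Σ(x−M)² = 2281709.73; s = √(2281709.73/14) = 403.707
Cutoffs: 662.533 ± 2.5·403.707 → [-346.7, 1671.8]
Outside: 2089 → excluded.
Retained (n=14): Σ = 7849, mean = 7849/14 = 560.643

561 ms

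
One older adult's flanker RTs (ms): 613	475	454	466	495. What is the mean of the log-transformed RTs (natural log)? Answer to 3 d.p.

ln(RT): 6.4184, 6.1633, 6.1181, 6.1442, 6.2046
Σ ln(RT) = 31.0485
Mean = 31.0485/5 = 6.20970

6.210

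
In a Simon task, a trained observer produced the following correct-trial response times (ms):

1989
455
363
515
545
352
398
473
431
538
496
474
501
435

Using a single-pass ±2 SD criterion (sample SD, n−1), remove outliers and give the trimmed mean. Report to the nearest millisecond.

n = 14, ΣRT = 7965, M = 568.929
Σ(x−M)² = 2217808.93; s = √(2217808.93/13) = 413.038
Cutoffs: 568.929 ± 2·413.038 → [-257.1, 1395.0]
Outside: 1989 → excluded.
Retained (n=13): Σ = 5976, mean = 5976/13 = 459.692

460 ms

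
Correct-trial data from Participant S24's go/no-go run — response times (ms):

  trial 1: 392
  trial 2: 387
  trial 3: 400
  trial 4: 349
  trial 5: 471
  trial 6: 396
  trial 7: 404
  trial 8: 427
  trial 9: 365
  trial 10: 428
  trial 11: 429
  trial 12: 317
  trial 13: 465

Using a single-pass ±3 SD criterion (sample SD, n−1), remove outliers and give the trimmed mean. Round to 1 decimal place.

402.3 ms

n = 13, ΣRT = 5230, M = 402.308
Σ(x−M)² = 22530.77; s = √(22530.77/12) = 43.331
Cutoffs: 402.308 ± 3·43.331 → [272.3, 532.3]
No RTs fall outside the cutoffs; all 13 retained. Mean = 5230/13 = 402.308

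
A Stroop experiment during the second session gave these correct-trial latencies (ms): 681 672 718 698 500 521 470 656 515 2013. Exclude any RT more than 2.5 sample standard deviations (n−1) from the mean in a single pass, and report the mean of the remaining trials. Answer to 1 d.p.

n = 10, ΣRT = 7444, M = 744.400
Σ(x−M)² = 1866830.40; s = √(1866830.40/9) = 455.440
Cutoffs: 744.400 ± 2.5·455.440 → [-394.2, 1883.0]
Outside: 2013 → excluded.
Retained (n=9): Σ = 5431, mean = 5431/9 = 603.444

603.4 ms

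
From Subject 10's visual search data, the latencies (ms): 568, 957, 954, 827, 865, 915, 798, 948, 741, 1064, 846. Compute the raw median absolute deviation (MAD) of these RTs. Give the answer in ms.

Sorted: 568, 741, 798, 827, 846, 865, 915, 948, 954, 957, 1064 → median = 865
|x − 865|: 297, 92, 89, 38, 0, 50, 67, 83, 124, 199, 19
Sorted deviations: 0, 19, 38, 50, 67, 83, 89, 92, 124, 199, 297 → MAD = 83

83 ms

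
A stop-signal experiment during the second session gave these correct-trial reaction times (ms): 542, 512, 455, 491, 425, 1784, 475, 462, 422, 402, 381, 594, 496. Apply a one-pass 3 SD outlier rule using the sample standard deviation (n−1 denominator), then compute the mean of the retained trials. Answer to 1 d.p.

n = 13, ΣRT = 7441, M = 572.385
Σ(x−M)² = 1630951.08; s = √(1630951.08/12) = 368.663
Cutoffs: 572.385 ± 3·368.663 → [-533.6, 1678.4]
Outside: 1784 → excluded.
Retained (n=12): Σ = 5657, mean = 5657/12 = 471.417

471.4 ms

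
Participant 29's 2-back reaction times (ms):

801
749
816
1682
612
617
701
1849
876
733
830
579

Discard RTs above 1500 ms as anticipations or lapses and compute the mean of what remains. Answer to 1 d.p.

Excluded: 1682, 1849
Retained (n=10): Σ = 7314
Mean = 7314/10 = 731.4000

731.4 ms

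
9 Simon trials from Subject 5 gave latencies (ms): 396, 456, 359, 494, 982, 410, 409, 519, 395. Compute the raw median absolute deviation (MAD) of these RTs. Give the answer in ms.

Sorted: 359, 395, 396, 409, 410, 456, 494, 519, 982 → median = 410
|x − 410|: 14, 46, 51, 84, 572, 0, 1, 109, 15
Sorted deviations: 0, 1, 14, 15, 46, 51, 84, 109, 572 → MAD = 46

46 ms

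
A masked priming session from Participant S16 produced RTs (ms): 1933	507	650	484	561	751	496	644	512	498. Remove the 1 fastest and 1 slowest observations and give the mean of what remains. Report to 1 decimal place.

577.4 ms

Sorted: 484, 496, 498, 507, 512, 561, 644, 650, 751, 1933
Drop lowest 1 (484) and highest 1 (1933)
Remaining (n=8): Σ = 4619, mean = 4619/8 = 577.375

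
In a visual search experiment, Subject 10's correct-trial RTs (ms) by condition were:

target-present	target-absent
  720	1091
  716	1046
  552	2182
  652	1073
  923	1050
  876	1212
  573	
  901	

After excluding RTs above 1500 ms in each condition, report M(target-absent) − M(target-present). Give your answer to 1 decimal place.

target-absent: exclude 2182
M(target-present) = 5913/8 = 739.125
M(target-absent) = 5472/5 = 1094.400
Difference = 1094.400 − 739.125 = 355.275 ms

355.3 ms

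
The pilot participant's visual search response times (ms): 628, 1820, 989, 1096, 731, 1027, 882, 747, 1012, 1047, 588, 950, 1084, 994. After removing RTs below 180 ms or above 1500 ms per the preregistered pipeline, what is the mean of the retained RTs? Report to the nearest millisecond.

Excluded: 1820
Retained (n=13): Σ = 11775
Mean = 11775/13 = 905.7692

906 ms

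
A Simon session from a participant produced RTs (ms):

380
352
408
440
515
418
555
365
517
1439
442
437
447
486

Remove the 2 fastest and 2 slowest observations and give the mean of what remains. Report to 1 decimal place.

Sorted: 352, 365, 380, 408, 418, 437, 440, 442, 447, 486, 515, 517, 555, 1439
Drop lowest 2 (352, 365) and highest 2 (555, 1439)
Remaining (n=10): Σ = 4490, mean = 4490/10 = 449.000

449.0 ms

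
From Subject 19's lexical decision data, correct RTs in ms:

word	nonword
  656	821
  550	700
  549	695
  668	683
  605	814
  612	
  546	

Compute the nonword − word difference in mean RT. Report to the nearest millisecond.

M(word) = 4186/7 = 598.000
M(nonword) = 3713/5 = 742.600
Difference = 742.600 − 598.000 = 144.600 ms

145 ms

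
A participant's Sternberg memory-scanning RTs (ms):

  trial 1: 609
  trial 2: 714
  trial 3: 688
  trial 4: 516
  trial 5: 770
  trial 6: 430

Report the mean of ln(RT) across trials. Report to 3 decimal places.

ln(RT): 6.4118, 6.5709, 6.5338, 6.2461, 6.6464, 6.0638
Σ ln(RT) = 38.4728
Mean = 38.4728/6 = 6.41213

6.412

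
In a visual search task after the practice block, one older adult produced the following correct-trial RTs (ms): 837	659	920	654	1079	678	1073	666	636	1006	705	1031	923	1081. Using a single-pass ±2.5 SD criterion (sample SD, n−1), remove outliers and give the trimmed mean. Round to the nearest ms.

853 ms

n = 14, ΣRT = 11948, M = 853.429
Σ(x−M)² = 428019.43; s = √(428019.43/13) = 181.451
Cutoffs: 853.429 ± 2.5·181.451 → [399.8, 1307.1]
No RTs fall outside the cutoffs; all 14 retained. Mean = 11948/14 = 853.429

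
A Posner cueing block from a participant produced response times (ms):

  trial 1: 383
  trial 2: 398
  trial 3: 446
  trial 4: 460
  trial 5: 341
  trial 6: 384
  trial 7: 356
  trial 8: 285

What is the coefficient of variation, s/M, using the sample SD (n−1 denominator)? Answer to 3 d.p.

0.148

n = 8, Σ = 3053, M = 381.6250
Σ(x−M)² = 22205.875; s = √(22205.875/7) = 56.3229
CV = 56.3229 / 381.6250 = 0.14759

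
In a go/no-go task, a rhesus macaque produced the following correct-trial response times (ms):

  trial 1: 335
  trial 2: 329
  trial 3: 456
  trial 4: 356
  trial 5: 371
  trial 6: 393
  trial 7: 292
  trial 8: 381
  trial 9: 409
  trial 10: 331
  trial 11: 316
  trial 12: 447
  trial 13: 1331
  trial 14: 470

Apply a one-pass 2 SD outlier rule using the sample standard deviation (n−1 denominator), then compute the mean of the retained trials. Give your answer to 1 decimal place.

375.8 ms

n = 14, ΣRT = 6217, M = 444.071
Σ(x−M)² = 885828.93; s = √(885828.93/13) = 261.038
Cutoffs: 444.071 ± 2·261.038 → [-78.0, 966.1]
Outside: 1331 → excluded.
Retained (n=13): Σ = 4886, mean = 4886/13 = 375.846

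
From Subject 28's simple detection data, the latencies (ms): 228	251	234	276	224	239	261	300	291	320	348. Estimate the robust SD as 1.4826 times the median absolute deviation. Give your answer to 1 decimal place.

Sorted: 224, 228, 234, 239, 251, 261, 276, 291, 300, 320, 348 → median = 261
|x − 261| sorted: 0, 10, 15, 22, 27, 30, 33, 37, 39, 59, 87 → MAD = 30
Robust SD ≈ 1.4826 × 30 = 44.478

44.5 ms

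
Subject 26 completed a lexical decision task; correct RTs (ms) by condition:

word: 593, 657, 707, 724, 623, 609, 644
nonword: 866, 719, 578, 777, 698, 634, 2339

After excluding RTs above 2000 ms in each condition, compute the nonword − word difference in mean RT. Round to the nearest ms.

nonword: exclude 2339
M(word) = 4557/7 = 651.000
M(nonword) = 4272/6 = 712.000
Difference = 712.000 − 651.000 = 61.000 ms

61 ms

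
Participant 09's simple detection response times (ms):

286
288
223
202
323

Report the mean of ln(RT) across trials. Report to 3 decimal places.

5.562

ln(RT): 5.6560, 5.6630, 5.4072, 5.3083, 5.7777
Σ ln(RT) = 27.8120
Mean = 27.8120/5 = 5.56241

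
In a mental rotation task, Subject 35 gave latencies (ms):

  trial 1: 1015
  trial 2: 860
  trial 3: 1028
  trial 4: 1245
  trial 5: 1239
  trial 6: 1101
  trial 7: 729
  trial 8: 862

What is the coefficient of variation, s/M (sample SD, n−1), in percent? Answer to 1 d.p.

n = 8, Σ = 8079, M = 1009.8750
Σ(x−M)² = 239660.875; s = √(239660.875/7) = 185.0332
CV = 185.0332 / 1009.8750 = 0.18322 = 18.322%

18.3%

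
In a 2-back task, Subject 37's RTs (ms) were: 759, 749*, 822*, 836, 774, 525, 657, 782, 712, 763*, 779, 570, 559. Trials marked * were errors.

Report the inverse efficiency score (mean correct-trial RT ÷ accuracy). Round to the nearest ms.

Correct trials (n=10): 759, 836, 774, 525, 657, 782, 712, 779, 570, 559
Mean correct RT = 6953/10 = 695.3000 ms
Proportion correct = 10/13
IES = 695.3000 / (10/13) = 903.890 ms

904 ms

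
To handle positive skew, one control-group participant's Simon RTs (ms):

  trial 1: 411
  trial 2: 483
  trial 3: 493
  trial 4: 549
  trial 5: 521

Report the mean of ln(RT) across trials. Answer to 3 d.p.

6.193

ln(RT): 6.0186, 6.1800, 6.2005, 6.3081, 6.2558
Σ ln(RT) = 30.9630
Mean = 30.9630/5 = 6.19259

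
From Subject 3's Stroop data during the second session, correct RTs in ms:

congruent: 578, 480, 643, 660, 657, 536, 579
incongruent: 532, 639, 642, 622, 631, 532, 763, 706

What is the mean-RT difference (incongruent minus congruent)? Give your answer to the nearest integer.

43 ms

M(congruent) = 4133/7 = 590.429
M(incongruent) = 5067/8 = 633.375
Difference = 633.375 − 590.429 = 42.946 ms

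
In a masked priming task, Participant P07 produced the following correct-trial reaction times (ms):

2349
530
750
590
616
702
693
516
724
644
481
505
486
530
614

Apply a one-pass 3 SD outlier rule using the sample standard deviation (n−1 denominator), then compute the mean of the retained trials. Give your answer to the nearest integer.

599 ms

n = 15, ΣRT = 10730, M = 715.333
Σ(x−M)² = 2971929.33; s = √(2971929.33/14) = 460.739
Cutoffs: 715.333 ± 3·460.739 → [-666.9, 2097.6]
Outside: 2349 → excluded.
Retained (n=14): Σ = 8381, mean = 8381/14 = 598.643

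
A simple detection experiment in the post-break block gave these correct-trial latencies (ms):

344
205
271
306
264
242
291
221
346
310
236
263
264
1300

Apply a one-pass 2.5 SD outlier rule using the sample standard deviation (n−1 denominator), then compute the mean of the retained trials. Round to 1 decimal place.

n = 14, ΣRT = 4863, M = 347.357
Σ(x−M)² = 1000399.21; s = √(1000399.21/13) = 277.405
Cutoffs: 347.357 ± 2.5·277.405 → [-346.2, 1040.9]
Outside: 1300 → excluded.
Retained (n=13): Σ = 3563, mean = 3563/13 = 274.077

274.1 ms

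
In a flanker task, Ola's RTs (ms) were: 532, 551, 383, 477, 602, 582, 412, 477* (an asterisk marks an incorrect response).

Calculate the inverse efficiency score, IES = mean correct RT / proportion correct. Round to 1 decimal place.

577.8 ms

Correct trials (n=7): 532, 551, 383, 477, 602, 582, 412
Mean correct RT = 3539/7 = 505.5714 ms
Proportion correct = 7/8
IES = 505.5714 / (7/8) = 577.796 ms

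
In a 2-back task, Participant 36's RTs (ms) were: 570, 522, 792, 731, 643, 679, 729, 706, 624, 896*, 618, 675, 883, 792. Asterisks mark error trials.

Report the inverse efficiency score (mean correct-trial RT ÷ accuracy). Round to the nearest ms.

743 ms

Correct trials (n=13): 570, 522, 792, 731, 643, 679, 729, 706, 624, 618, 675, 883, 792
Mean correct RT = 8964/13 = 689.5385 ms
Proportion correct = 13/14
IES = 689.5385 / (13/14) = 742.580 ms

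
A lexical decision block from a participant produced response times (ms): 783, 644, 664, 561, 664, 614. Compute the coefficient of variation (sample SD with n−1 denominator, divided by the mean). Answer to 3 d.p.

0.113

n = 6, Σ = 3930, M = 655.0000
Σ(x−M)² = 27184.000; s = √(27184.000/5) = 73.7347
CV = 73.7347 / 655.0000 = 0.11257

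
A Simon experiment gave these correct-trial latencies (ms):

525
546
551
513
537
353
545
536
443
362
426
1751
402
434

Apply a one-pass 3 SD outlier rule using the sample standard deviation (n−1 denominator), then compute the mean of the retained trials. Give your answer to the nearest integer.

475 ms

n = 14, ΣRT = 7924, M = 566.000
Σ(x−M)² = 1577556.00; s = √(1577556.00/13) = 348.354
Cutoffs: 566.000 ± 3·348.354 → [-479.1, 1611.1]
Outside: 1751 → excluded.
Retained (n=13): Σ = 6173, mean = 6173/13 = 474.846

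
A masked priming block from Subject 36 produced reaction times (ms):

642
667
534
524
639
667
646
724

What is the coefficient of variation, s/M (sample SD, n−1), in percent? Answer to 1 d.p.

n = 8, Σ = 5043, M = 630.3750
Σ(x−M)² = 32505.875; s = √(32505.875/7) = 68.1447
CV = 68.1447 / 630.3750 = 0.10810 = 10.810%

10.8%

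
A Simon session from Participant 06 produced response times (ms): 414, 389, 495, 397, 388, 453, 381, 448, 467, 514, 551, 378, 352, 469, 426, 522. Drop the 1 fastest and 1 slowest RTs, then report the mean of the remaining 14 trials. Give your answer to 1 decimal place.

Sorted: 352, 378, 381, 388, 389, 397, 414, 426, 448, 453, 467, 469, 495, 514, 522, 551
Drop lowest 1 (352) and highest 1 (551)
Remaining (n=14): Σ = 6141, mean = 6141/14 = 438.643

438.6 ms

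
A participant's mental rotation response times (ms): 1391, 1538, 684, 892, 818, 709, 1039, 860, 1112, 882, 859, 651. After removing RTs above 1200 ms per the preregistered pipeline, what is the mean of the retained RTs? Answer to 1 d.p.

Excluded: 1391, 1538
Retained (n=10): Σ = 8506
Mean = 8506/10 = 850.6000

850.6 ms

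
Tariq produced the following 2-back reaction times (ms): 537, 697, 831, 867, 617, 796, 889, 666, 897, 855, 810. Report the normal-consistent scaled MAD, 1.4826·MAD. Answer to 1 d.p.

117.1 ms

Sorted: 537, 617, 666, 697, 796, 810, 831, 855, 867, 889, 897 → median = 810
|x − 810| sorted: 0, 14, 21, 45, 57, 79, 87, 113, 144, 193, 273 → MAD = 79
Robust SD ≈ 1.4826 × 79 = 117.125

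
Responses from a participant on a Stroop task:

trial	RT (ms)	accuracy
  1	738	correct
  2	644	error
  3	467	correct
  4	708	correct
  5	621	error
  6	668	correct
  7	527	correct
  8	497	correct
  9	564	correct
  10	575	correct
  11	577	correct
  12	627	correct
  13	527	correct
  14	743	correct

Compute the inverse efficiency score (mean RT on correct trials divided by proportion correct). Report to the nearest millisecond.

702 ms

Correct trials (n=12): 738, 467, 708, 668, 527, 497, 564, 575, 577, 627, 527, 743
Mean correct RT = 7218/12 = 601.5000 ms
Proportion correct = 12/14
IES = 601.5000 / (12/14) = 701.750 ms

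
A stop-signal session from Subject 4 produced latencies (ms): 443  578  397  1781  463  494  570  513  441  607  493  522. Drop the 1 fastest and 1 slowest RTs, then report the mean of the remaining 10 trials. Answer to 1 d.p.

Sorted: 397, 441, 443, 463, 493, 494, 513, 522, 570, 578, 607, 1781
Drop lowest 1 (397) and highest 1 (1781)
Remaining (n=10): Σ = 5124, mean = 5124/10 = 512.400

512.4 ms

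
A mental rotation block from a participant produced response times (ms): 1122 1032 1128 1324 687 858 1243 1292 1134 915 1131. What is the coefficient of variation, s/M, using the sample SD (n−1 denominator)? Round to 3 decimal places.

0.179

n = 11, Σ = 11866, M = 1078.7273
Σ(x−M)² = 373878.182; s = √(373878.182/10) = 193.3593
CV = 193.3593 / 1078.7273 = 0.17925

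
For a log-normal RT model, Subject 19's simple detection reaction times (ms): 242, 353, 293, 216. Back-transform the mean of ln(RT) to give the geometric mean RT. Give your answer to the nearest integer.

271 ms

ln(RT): 5.4889, 5.8665, 5.6802, 5.3753
Mean ln(RT) = 22.4109/4 = 5.60271
Geometric mean = exp(5.60271) = 271.16 ms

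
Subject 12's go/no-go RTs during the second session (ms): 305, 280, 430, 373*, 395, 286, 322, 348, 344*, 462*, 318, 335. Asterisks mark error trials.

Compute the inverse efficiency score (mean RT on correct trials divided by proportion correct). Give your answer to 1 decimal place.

Correct trials (n=9): 305, 280, 430, 395, 286, 322, 348, 318, 335
Mean correct RT = 3019/9 = 335.4444 ms
Proportion correct = 9/12
IES = 335.4444 / (9/12) = 447.259 ms

447.3 ms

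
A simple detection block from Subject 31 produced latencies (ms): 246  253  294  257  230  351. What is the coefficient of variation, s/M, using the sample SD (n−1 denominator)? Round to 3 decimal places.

n = 6, Σ = 1631, M = 271.8333
Σ(x−M)² = 9750.833; s = √(9750.833/5) = 44.1607
CV = 44.1607 / 271.8333 = 0.16246

0.162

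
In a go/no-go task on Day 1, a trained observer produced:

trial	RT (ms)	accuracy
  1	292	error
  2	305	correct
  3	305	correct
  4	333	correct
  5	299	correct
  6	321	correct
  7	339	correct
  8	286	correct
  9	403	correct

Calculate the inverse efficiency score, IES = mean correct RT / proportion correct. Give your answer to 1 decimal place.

364.4 ms

Correct trials (n=8): 305, 305, 333, 299, 321, 339, 286, 403
Mean correct RT = 2591/8 = 323.8750 ms
Proportion correct = 8/9
IES = 323.8750 / (8/9) = 364.359 ms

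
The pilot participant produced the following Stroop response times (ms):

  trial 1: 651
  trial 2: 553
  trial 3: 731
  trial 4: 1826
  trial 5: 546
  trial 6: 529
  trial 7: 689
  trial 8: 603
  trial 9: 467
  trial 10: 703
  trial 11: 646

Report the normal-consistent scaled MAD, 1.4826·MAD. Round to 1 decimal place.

Sorted: 467, 529, 546, 553, 603, 646, 651, 689, 703, 731, 1826 → median = 646
|x − 646| sorted: 0, 5, 43, 43, 57, 85, 93, 100, 117, 179, 1180 → MAD = 85
Robust SD ≈ 1.4826 × 85 = 126.021

126.0 ms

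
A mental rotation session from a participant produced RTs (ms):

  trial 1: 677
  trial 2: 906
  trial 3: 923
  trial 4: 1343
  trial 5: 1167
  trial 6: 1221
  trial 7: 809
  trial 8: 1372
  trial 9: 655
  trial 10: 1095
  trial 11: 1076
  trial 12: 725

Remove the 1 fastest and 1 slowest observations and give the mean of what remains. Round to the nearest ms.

Sorted: 655, 677, 725, 809, 906, 923, 1076, 1095, 1167, 1221, 1343, 1372
Drop lowest 1 (655) and highest 1 (1372)
Remaining (n=10): Σ = 9942, mean = 9942/10 = 994.200

994 ms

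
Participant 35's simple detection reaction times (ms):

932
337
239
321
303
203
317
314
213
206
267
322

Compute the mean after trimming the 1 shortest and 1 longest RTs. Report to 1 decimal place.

283.9 ms

Sorted: 203, 206, 213, 239, 267, 303, 314, 317, 321, 322, 337, 932
Drop lowest 1 (203) and highest 1 (932)
Remaining (n=10): Σ = 2839, mean = 2839/10 = 283.900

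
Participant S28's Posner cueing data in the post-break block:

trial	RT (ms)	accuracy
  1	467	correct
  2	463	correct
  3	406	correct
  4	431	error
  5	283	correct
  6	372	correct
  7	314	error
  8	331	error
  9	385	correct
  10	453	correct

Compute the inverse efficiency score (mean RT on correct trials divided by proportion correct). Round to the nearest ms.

577 ms

Correct trials (n=7): 467, 463, 406, 283, 372, 385, 453
Mean correct RT = 2829/7 = 404.1429 ms
Proportion correct = 7/10
IES = 404.1429 / (7/10) = 577.347 ms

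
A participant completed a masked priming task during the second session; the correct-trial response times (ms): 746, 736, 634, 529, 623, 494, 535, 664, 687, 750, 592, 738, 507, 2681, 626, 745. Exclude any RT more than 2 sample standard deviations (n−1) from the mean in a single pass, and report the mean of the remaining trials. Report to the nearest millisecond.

n = 16, ΣRT = 12287, M = 767.938
Σ(x−M)² = 4024934.94; s = √(4024934.94/15) = 518.005
Cutoffs: 767.938 ± 2·518.005 → [-268.1, 1803.9]
Outside: 2681 → excluded.
Retained (n=15): Σ = 9606, mean = 9606/15 = 640.400

640 ms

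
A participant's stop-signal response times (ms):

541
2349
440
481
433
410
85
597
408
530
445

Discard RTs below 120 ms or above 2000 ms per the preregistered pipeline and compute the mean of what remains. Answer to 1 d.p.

476.1 ms

Excluded: 85, 2349
Retained (n=9): Σ = 4285
Mean = 4285/9 = 476.1111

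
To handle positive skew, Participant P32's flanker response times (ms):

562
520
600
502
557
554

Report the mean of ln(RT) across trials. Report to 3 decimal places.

6.307

ln(RT): 6.3315, 6.2538, 6.3969, 6.2186, 6.3226, 6.3172
Σ ln(RT) = 37.8406
Mean = 37.8406/6 = 6.30677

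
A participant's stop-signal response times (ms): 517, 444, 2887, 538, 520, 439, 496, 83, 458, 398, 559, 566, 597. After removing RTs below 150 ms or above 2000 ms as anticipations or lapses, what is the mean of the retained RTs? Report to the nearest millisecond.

503 ms

Excluded: 83, 2887
Retained (n=11): Σ = 5532
Mean = 5532/11 = 502.9091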